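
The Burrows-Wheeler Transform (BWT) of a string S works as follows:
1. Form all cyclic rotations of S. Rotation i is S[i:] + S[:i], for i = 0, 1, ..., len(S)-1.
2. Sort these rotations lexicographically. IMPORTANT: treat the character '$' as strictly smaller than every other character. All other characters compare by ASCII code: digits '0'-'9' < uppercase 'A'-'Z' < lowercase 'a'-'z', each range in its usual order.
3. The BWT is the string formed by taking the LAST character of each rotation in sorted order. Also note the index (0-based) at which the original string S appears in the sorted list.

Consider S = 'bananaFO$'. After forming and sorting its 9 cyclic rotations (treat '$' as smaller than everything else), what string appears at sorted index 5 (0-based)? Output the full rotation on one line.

All 9 rotations (rotation i = S[i:]+S[:i]):
  rot[0] = bananaFO$
  rot[1] = ananaFO$b
  rot[2] = nanaFO$ba
  rot[3] = anaFO$ban
  rot[4] = naFO$bana
  rot[5] = aFO$banan
  rot[6] = FO$banana
  rot[7] = O$bananaF
  rot[8] = $bananaFO
Sorted (with $ < everything):
  sorted[0] = $bananaFO
  sorted[1] = FO$banana
  sorted[2] = O$bananaF
  sorted[3] = aFO$banan
  sorted[4] = anaFO$ban
  sorted[5] = ananaFO$b
  sorted[6] = bananaFO$
  sorted[7] = naFO$bana
  sorted[8] = nanaFO$ba
sorted[5] = ananaFO$b

Answer: ananaFO$b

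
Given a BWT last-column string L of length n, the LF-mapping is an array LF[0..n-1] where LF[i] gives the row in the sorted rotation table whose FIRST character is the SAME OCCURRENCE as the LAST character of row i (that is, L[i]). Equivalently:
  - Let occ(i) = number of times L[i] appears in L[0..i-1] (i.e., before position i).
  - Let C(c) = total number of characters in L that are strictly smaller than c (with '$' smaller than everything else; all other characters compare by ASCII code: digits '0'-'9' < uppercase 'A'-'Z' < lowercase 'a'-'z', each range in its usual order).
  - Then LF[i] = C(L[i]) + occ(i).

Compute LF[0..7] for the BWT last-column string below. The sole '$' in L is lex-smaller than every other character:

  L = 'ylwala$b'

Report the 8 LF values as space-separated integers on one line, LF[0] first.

Char counts: '$':1, 'a':2, 'b':1, 'l':2, 'w':1, 'y':1
C (first-col start): C('$')=0, C('a')=1, C('b')=3, C('l')=4, C('w')=6, C('y')=7
L[0]='y': occ=0, LF[0]=C('y')+0=7+0=7
L[1]='l': occ=0, LF[1]=C('l')+0=4+0=4
L[2]='w': occ=0, LF[2]=C('w')+0=6+0=6
L[3]='a': occ=0, LF[3]=C('a')+0=1+0=1
L[4]='l': occ=1, LF[4]=C('l')+1=4+1=5
L[5]='a': occ=1, LF[5]=C('a')+1=1+1=2
L[6]='$': occ=0, LF[6]=C('$')+0=0+0=0
L[7]='b': occ=0, LF[7]=C('b')+0=3+0=3

Answer: 7 4 6 1 5 2 0 3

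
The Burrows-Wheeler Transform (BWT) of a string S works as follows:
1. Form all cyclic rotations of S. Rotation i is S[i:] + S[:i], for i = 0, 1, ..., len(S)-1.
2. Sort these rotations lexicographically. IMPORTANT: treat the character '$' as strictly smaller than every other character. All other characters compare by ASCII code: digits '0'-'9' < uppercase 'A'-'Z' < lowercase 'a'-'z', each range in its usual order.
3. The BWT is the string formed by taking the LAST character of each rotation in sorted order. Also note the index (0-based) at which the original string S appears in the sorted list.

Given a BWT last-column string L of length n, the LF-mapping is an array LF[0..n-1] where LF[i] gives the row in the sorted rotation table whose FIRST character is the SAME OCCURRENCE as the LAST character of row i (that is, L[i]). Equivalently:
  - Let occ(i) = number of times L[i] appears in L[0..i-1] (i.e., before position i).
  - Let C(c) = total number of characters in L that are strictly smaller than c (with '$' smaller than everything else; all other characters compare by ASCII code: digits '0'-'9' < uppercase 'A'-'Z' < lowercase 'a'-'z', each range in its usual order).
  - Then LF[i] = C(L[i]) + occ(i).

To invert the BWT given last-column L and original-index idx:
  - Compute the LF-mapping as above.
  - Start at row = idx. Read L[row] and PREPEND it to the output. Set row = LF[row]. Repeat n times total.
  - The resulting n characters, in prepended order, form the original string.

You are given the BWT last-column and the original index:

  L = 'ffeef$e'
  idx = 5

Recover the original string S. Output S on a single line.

LF mapping: 4 5 1 2 6 0 3
Walk LF starting at row 5, prepending L[row]:
  step 1: row=5, L[5]='$', prepend. Next row=LF[5]=0
  step 2: row=0, L[0]='f', prepend. Next row=LF[0]=4
  step 3: row=4, L[4]='f', prepend. Next row=LF[4]=6
  step 4: row=6, L[6]='e', prepend. Next row=LF[6]=3
  step 5: row=3, L[3]='e', prepend. Next row=LF[3]=2
  step 6: row=2, L[2]='e', prepend. Next row=LF[2]=1
  step 7: row=1, L[1]='f', prepend. Next row=LF[1]=5
Reversed output: feeeff$

Answer: feeeff$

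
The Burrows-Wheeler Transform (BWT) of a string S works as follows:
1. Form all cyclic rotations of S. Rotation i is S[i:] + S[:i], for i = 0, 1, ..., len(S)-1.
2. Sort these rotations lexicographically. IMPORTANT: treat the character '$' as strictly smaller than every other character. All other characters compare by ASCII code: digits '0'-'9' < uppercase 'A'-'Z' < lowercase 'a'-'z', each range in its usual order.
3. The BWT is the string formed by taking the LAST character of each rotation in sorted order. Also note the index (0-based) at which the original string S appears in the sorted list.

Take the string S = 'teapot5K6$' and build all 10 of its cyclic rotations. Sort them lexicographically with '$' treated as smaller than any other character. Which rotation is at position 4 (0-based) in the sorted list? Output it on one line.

All 10 rotations (rotation i = S[i:]+S[:i]):
  rot[0] = teapot5K6$
  rot[1] = eapot5K6$t
  rot[2] = apot5K6$te
  rot[3] = pot5K6$tea
  rot[4] = ot5K6$teap
  rot[5] = t5K6$teapo
  rot[6] = 5K6$teapot
  rot[7] = K6$teapot5
  rot[8] = 6$teapot5K
  rot[9] = $teapot5K6
Sorted (with $ < everything):
  sorted[0] = $teapot5K6
  sorted[1] = 5K6$teapot
  sorted[2] = 6$teapot5K
  sorted[3] = K6$teapot5
  sorted[4] = apot5K6$te
  sorted[5] = eapot5K6$t
  sorted[6] = ot5K6$teap
  sorted[7] = pot5K6$tea
  sorted[8] = t5K6$teapo
  sorted[9] = teapot5K6$
sorted[4] = apot5K6$te

Answer: apot5K6$te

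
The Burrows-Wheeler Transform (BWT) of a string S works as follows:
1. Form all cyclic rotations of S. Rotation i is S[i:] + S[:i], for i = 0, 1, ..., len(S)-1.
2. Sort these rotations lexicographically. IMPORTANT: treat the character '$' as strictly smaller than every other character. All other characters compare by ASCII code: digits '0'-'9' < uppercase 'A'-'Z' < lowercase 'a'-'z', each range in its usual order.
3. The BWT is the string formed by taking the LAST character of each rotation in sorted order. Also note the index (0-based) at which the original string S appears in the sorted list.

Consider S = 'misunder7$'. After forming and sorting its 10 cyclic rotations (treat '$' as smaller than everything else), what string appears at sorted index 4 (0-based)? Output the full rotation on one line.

All 10 rotations (rotation i = S[i:]+S[:i]):
  rot[0] = misunder7$
  rot[1] = isunder7$m
  rot[2] = sunder7$mi
  rot[3] = under7$mis
  rot[4] = nder7$misu
  rot[5] = der7$misun
  rot[6] = er7$misund
  rot[7] = r7$misunde
  rot[8] = 7$misunder
  rot[9] = $misunder7
Sorted (with $ < everything):
  sorted[0] = $misunder7
  sorted[1] = 7$misunder
  sorted[2] = der7$misun
  sorted[3] = er7$misund
  sorted[4] = isunder7$m
  sorted[5] = misunder7$
  sorted[6] = nder7$misu
  sorted[7] = r7$misunde
  sorted[8] = sunder7$mi
  sorted[9] = under7$mis
sorted[4] = isunder7$m

Answer: isunder7$m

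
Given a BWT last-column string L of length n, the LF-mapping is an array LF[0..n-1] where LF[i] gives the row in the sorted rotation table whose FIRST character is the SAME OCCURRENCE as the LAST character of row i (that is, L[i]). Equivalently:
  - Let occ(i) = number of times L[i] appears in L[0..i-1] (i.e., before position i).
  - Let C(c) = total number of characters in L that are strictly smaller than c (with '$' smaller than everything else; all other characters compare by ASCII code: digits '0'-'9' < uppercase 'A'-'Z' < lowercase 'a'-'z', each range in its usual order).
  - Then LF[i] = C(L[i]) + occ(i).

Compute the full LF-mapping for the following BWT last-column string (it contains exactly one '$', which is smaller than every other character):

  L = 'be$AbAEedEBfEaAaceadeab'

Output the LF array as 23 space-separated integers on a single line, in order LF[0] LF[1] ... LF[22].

Char counts: '$':1, 'A':3, 'B':1, 'E':3, 'a':4, 'b':3, 'c':1, 'd':2, 'e':4, 'f':1
C (first-col start): C('$')=0, C('A')=1, C('B')=4, C('E')=5, C('a')=8, C('b')=12, C('c')=15, C('d')=16, C('e')=18, C('f')=22
L[0]='b': occ=0, LF[0]=C('b')+0=12+0=12
L[1]='e': occ=0, LF[1]=C('e')+0=18+0=18
L[2]='$': occ=0, LF[2]=C('$')+0=0+0=0
L[3]='A': occ=0, LF[3]=C('A')+0=1+0=1
L[4]='b': occ=1, LF[4]=C('b')+1=12+1=13
L[5]='A': occ=1, LF[5]=C('A')+1=1+1=2
L[6]='E': occ=0, LF[6]=C('E')+0=5+0=5
L[7]='e': occ=1, LF[7]=C('e')+1=18+1=19
L[8]='d': occ=0, LF[8]=C('d')+0=16+0=16
L[9]='E': occ=1, LF[9]=C('E')+1=5+1=6
L[10]='B': occ=0, LF[10]=C('B')+0=4+0=4
L[11]='f': occ=0, LF[11]=C('f')+0=22+0=22
L[12]='E': occ=2, LF[12]=C('E')+2=5+2=7
L[13]='a': occ=0, LF[13]=C('a')+0=8+0=8
L[14]='A': occ=2, LF[14]=C('A')+2=1+2=3
L[15]='a': occ=1, LF[15]=C('a')+1=8+1=9
L[16]='c': occ=0, LF[16]=C('c')+0=15+0=15
L[17]='e': occ=2, LF[17]=C('e')+2=18+2=20
L[18]='a': occ=2, LF[18]=C('a')+2=8+2=10
L[19]='d': occ=1, LF[19]=C('d')+1=16+1=17
L[20]='e': occ=3, LF[20]=C('e')+3=18+3=21
L[21]='a': occ=3, LF[21]=C('a')+3=8+3=11
L[22]='b': occ=2, LF[22]=C('b')+2=12+2=14

Answer: 12 18 0 1 13 2 5 19 16 6 4 22 7 8 3 9 15 20 10 17 21 11 14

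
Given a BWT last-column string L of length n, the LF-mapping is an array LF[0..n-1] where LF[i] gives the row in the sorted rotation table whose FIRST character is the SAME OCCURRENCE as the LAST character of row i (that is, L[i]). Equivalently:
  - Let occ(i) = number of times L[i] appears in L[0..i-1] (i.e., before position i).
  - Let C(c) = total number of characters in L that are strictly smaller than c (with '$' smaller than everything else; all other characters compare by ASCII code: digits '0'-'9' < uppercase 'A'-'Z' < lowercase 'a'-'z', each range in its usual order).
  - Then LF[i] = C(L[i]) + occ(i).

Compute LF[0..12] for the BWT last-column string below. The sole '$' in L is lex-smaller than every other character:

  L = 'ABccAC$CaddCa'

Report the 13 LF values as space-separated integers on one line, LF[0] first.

Char counts: '$':1, 'A':2, 'B':1, 'C':3, 'a':2, 'c':2, 'd':2
C (first-col start): C('$')=0, C('A')=1, C('B')=3, C('C')=4, C('a')=7, C('c')=9, C('d')=11
L[0]='A': occ=0, LF[0]=C('A')+0=1+0=1
L[1]='B': occ=0, LF[1]=C('B')+0=3+0=3
L[2]='c': occ=0, LF[2]=C('c')+0=9+0=9
L[3]='c': occ=1, LF[3]=C('c')+1=9+1=10
L[4]='A': occ=1, LF[4]=C('A')+1=1+1=2
L[5]='C': occ=0, LF[5]=C('C')+0=4+0=4
L[6]='$': occ=0, LF[6]=C('$')+0=0+0=0
L[7]='C': occ=1, LF[7]=C('C')+1=4+1=5
L[8]='a': occ=0, LF[8]=C('a')+0=7+0=7
L[9]='d': occ=0, LF[9]=C('d')+0=11+0=11
L[10]='d': occ=1, LF[10]=C('d')+1=11+1=12
L[11]='C': occ=2, LF[11]=C('C')+2=4+2=6
L[12]='a': occ=1, LF[12]=C('a')+1=7+1=8

Answer: 1 3 9 10 2 4 0 5 7 11 12 6 8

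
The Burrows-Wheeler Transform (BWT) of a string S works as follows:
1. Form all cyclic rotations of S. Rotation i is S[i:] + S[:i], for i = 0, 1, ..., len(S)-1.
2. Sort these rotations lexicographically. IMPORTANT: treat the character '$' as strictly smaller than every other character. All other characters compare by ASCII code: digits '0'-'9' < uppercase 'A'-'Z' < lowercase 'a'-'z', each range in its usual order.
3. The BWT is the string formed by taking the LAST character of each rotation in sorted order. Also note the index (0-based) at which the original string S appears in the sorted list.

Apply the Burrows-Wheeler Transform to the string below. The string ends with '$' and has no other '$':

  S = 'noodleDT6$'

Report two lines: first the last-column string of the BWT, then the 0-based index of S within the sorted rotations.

All 10 rotations (rotation i = S[i:]+S[:i]):
  rot[0] = noodleDT6$
  rot[1] = oodleDT6$n
  rot[2] = odleDT6$no
  rot[3] = dleDT6$noo
  rot[4] = leDT6$nood
  rot[5] = eDT6$noodl
  rot[6] = DT6$noodle
  rot[7] = T6$noodleD
  rot[8] = 6$noodleDT
  rot[9] = $noodleDT6
Sorted (with $ < everything):
  sorted[0] = $noodleDT6  (last char: '6')
  sorted[1] = 6$noodleDT  (last char: 'T')
  sorted[2] = DT6$noodle  (last char: 'e')
  sorted[3] = T6$noodleD  (last char: 'D')
  sorted[4] = dleDT6$noo  (last char: 'o')
  sorted[5] = eDT6$noodl  (last char: 'l')
  sorted[6] = leDT6$nood  (last char: 'd')
  sorted[7] = noodleDT6$  (last char: '$')
  sorted[8] = odleDT6$no  (last char: 'o')
  sorted[9] = oodleDT6$n  (last char: 'n')
Last column: 6TeDold$on
Original string S is at sorted index 7

Answer: 6TeDold$on
7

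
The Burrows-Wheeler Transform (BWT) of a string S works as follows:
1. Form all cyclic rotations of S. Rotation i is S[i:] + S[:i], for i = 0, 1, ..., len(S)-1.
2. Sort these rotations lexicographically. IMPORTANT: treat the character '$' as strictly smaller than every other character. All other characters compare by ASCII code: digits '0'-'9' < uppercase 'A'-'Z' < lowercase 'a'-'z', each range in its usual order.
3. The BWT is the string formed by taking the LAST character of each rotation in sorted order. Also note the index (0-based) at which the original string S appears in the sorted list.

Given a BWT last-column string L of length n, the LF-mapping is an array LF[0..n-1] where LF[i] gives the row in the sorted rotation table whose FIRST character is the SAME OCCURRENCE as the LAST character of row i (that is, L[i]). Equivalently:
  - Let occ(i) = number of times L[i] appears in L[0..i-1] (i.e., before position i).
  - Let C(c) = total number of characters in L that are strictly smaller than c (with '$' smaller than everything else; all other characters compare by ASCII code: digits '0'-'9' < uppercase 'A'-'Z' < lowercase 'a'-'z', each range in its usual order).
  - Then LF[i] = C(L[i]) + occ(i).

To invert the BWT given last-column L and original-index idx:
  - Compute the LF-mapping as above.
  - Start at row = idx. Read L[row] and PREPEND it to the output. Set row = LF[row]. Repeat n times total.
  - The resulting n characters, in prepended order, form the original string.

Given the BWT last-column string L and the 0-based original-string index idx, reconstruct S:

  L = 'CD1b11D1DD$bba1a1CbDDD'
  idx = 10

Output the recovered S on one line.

LF mapping: 7 9 1 18 2 3 10 4 11 12 0 19 20 16 5 17 6 8 21 13 14 15
Walk LF starting at row 10, prepending L[row]:
  step 1: row=10, L[10]='$', prepend. Next row=LF[10]=0
  step 2: row=0, L[0]='C', prepend. Next row=LF[0]=7
  step 3: row=7, L[7]='1', prepend. Next row=LF[7]=4
  step 4: row=4, L[4]='1', prepend. Next row=LF[4]=2
  step 5: row=2, L[2]='1', prepend. Next row=LF[2]=1
  step 6: row=1, L[1]='D', prepend. Next row=LF[1]=9
  step 7: row=9, L[9]='D', prepend. Next row=LF[9]=12
  step 8: row=12, L[12]='b', prepend. Next row=LF[12]=20
  step 9: row=20, L[20]='D', prepend. Next row=LF[20]=14
  step 10: row=14, L[14]='1', prepend. Next row=LF[14]=5
  step 11: row=5, L[5]='1', prepend. Next row=LF[5]=3
  step 12: row=3, L[3]='b', prepend. Next row=LF[3]=18
  step 13: row=18, L[18]='b', prepend. Next row=LF[18]=21
  step 14: row=21, L[21]='D', prepend. Next row=LF[21]=15
  step 15: row=15, L[15]='a', prepend. Next row=LF[15]=17
  step 16: row=17, L[17]='C', prepend. Next row=LF[17]=8
  step 17: row=8, L[8]='D', prepend. Next row=LF[8]=11
  step 18: row=11, L[11]='b', prepend. Next row=LF[11]=19
  step 19: row=19, L[19]='D', prepend. Next row=LF[19]=13
  step 20: row=13, L[13]='a', prepend. Next row=LF[13]=16
  step 21: row=16, L[16]='1', prepend. Next row=LF[16]=6
  step 22: row=6, L[6]='D', prepend. Next row=LF[6]=10
Reversed output: D1aDbDCaDbb11DbDD111C$

Answer: D1aDbDCaDbb11DbDD111C$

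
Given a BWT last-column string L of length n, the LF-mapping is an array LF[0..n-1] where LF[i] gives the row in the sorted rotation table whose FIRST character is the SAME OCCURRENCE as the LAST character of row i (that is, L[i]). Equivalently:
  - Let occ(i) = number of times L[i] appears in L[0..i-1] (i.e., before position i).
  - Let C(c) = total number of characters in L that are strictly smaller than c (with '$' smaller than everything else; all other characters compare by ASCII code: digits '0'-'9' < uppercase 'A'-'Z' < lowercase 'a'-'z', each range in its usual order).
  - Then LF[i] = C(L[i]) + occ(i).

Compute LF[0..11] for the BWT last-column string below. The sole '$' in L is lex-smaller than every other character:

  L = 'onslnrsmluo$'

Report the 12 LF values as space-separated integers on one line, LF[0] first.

Answer: 6 4 9 1 5 8 10 3 2 11 7 0

Derivation:
Char counts: '$':1, 'l':2, 'm':1, 'n':2, 'o':2, 'r':1, 's':2, 'u':1
C (first-col start): C('$')=0, C('l')=1, C('m')=3, C('n')=4, C('o')=6, C('r')=8, C('s')=9, C('u')=11
L[0]='o': occ=0, LF[0]=C('o')+0=6+0=6
L[1]='n': occ=0, LF[1]=C('n')+0=4+0=4
L[2]='s': occ=0, LF[2]=C('s')+0=9+0=9
L[3]='l': occ=0, LF[3]=C('l')+0=1+0=1
L[4]='n': occ=1, LF[4]=C('n')+1=4+1=5
L[5]='r': occ=0, LF[5]=C('r')+0=8+0=8
L[6]='s': occ=1, LF[6]=C('s')+1=9+1=10
L[7]='m': occ=0, LF[7]=C('m')+0=3+0=3
L[8]='l': occ=1, LF[8]=C('l')+1=1+1=2
L[9]='u': occ=0, LF[9]=C('u')+0=11+0=11
L[10]='o': occ=1, LF[10]=C('o')+1=6+1=7
L[11]='$': occ=0, LF[11]=C('$')+0=0+0=0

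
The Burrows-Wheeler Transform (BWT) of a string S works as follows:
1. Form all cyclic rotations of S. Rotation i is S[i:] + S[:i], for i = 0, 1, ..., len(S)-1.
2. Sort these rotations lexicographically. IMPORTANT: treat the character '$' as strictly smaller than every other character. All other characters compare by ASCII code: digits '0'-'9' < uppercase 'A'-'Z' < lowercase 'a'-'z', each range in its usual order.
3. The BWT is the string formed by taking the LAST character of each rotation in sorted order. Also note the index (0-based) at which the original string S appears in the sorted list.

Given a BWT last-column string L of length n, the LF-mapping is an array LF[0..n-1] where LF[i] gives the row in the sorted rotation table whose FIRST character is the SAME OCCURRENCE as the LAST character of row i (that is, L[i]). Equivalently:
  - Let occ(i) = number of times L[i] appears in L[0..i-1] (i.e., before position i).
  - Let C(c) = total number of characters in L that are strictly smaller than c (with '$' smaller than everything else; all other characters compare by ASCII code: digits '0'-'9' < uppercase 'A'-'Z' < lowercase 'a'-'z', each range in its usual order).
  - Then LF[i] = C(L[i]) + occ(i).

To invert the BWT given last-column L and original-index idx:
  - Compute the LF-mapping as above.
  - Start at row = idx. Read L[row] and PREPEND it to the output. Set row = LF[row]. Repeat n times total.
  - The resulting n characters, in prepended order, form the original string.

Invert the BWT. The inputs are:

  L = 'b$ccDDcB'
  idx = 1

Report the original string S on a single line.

Answer: BccDcDb$

Derivation:
LF mapping: 4 0 5 6 2 3 7 1
Walk LF starting at row 1, prepending L[row]:
  step 1: row=1, L[1]='$', prepend. Next row=LF[1]=0
  step 2: row=0, L[0]='b', prepend. Next row=LF[0]=4
  step 3: row=4, L[4]='D', prepend. Next row=LF[4]=2
  step 4: row=2, L[2]='c', prepend. Next row=LF[2]=5
  step 5: row=5, L[5]='D', prepend. Next row=LF[5]=3
  step 6: row=3, L[3]='c', prepend. Next row=LF[3]=6
  step 7: row=6, L[6]='c', prepend. Next row=LF[6]=7
  step 8: row=7, L[7]='B', prepend. Next row=LF[7]=1
Reversed output: BccDcDb$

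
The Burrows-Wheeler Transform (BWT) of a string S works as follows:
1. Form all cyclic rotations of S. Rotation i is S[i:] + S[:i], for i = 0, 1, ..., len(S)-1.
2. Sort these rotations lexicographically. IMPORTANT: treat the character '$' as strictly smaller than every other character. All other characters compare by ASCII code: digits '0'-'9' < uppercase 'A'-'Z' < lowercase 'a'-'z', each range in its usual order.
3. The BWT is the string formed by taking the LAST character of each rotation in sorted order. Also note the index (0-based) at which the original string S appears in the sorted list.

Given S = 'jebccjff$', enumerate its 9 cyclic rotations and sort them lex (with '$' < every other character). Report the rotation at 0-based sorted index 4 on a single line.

Answer: ebccjff$j

Derivation:
All 9 rotations (rotation i = S[i:]+S[:i]):
  rot[0] = jebccjff$
  rot[1] = ebccjff$j
  rot[2] = bccjff$je
  rot[3] = ccjff$jeb
  rot[4] = cjff$jebc
  rot[5] = jff$jebcc
  rot[6] = ff$jebccj
  rot[7] = f$jebccjf
  rot[8] = $jebccjff
Sorted (with $ < everything):
  sorted[0] = $jebccjff
  sorted[1] = bccjff$je
  sorted[2] = ccjff$jeb
  sorted[3] = cjff$jebc
  sorted[4] = ebccjff$j
  sorted[5] = f$jebccjf
  sorted[6] = ff$jebccj
  sorted[7] = jebccjff$
  sorted[8] = jff$jebcc
sorted[4] = ebccjff$j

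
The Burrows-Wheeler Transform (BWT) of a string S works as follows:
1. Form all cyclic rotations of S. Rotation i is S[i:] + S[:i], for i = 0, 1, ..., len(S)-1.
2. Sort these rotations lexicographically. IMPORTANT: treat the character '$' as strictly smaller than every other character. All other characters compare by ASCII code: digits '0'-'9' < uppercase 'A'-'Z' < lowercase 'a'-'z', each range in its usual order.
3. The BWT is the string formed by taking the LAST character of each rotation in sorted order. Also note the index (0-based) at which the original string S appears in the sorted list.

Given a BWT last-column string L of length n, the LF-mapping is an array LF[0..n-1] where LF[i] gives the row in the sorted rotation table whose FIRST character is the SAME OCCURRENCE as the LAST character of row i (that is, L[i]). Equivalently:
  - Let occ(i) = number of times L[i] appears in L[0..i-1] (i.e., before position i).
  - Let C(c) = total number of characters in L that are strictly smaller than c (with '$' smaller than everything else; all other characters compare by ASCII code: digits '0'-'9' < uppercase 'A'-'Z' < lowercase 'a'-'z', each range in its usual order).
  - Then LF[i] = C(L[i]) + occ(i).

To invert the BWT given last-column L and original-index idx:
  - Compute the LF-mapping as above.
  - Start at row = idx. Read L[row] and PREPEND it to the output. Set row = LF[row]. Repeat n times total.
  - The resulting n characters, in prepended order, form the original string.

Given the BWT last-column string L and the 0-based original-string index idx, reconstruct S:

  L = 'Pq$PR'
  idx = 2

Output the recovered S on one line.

LF mapping: 1 4 0 2 3
Walk LF starting at row 2, prepending L[row]:
  step 1: row=2, L[2]='$', prepend. Next row=LF[2]=0
  step 2: row=0, L[0]='P', prepend. Next row=LF[0]=1
  step 3: row=1, L[1]='q', prepend. Next row=LF[1]=4
  step 4: row=4, L[4]='R', prepend. Next row=LF[4]=3
  step 5: row=3, L[3]='P', prepend. Next row=LF[3]=2
Reversed output: PRqP$

Answer: PRqP$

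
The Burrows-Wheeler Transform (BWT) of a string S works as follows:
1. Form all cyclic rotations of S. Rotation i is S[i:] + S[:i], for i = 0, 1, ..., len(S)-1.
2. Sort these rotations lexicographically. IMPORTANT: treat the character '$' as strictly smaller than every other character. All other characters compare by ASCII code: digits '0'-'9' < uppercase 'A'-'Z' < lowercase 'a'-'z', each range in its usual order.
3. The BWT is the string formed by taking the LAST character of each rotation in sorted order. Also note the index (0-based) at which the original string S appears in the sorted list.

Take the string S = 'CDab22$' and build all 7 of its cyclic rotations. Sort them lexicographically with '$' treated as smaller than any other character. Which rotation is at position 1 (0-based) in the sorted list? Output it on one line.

Answer: 2$CDab2

Derivation:
All 7 rotations (rotation i = S[i:]+S[:i]):
  rot[0] = CDab22$
  rot[1] = Dab22$C
  rot[2] = ab22$CD
  rot[3] = b22$CDa
  rot[4] = 22$CDab
  rot[5] = 2$CDab2
  rot[6] = $CDab22
Sorted (with $ < everything):
  sorted[0] = $CDab22
  sorted[1] = 2$CDab2
  sorted[2] = 22$CDab
  sorted[3] = CDab22$
  sorted[4] = Dab22$C
  sorted[5] = ab22$CD
  sorted[6] = b22$CDa
sorted[1] = 2$CDab2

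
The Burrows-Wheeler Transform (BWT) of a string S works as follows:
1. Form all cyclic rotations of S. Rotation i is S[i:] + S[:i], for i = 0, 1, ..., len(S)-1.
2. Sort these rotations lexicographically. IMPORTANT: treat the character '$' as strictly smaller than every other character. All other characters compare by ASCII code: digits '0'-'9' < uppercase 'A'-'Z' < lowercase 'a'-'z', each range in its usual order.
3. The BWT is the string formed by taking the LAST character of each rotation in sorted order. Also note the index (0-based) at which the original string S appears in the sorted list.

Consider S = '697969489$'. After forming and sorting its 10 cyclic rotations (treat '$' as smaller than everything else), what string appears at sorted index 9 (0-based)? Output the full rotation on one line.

All 10 rotations (rotation i = S[i:]+S[:i]):
  rot[0] = 697969489$
  rot[1] = 97969489$6
  rot[2] = 7969489$69
  rot[3] = 969489$697
  rot[4] = 69489$6979
  rot[5] = 9489$69796
  rot[6] = 489$697969
  rot[7] = 89$6979694
  rot[8] = 9$69796948
  rot[9] = $697969489
Sorted (with $ < everything):
  sorted[0] = $697969489
  sorted[1] = 489$697969
  sorted[2] = 69489$6979
  sorted[3] = 697969489$
  sorted[4] = 7969489$69
  sorted[5] = 89$6979694
  sorted[6] = 9$69796948
  sorted[7] = 9489$69796
  sorted[8] = 969489$697
  sorted[9] = 97969489$6
sorted[9] = 97969489$6

Answer: 97969489$6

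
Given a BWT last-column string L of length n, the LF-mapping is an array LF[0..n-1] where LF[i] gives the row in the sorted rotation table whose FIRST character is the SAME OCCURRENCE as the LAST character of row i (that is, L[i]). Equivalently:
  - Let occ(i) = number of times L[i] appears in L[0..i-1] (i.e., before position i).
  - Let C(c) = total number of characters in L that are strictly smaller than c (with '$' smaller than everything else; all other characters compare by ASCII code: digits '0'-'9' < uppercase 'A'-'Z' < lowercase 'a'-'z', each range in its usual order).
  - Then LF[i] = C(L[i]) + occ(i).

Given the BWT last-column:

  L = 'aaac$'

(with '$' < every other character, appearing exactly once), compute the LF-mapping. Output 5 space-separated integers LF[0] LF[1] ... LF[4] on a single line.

Char counts: '$':1, 'a':3, 'c':1
C (first-col start): C('$')=0, C('a')=1, C('c')=4
L[0]='a': occ=0, LF[0]=C('a')+0=1+0=1
L[1]='a': occ=1, LF[1]=C('a')+1=1+1=2
L[2]='a': occ=2, LF[2]=C('a')+2=1+2=3
L[3]='c': occ=0, LF[3]=C('c')+0=4+0=4
L[4]='$': occ=0, LF[4]=C('$')+0=0+0=0

Answer: 1 2 3 4 0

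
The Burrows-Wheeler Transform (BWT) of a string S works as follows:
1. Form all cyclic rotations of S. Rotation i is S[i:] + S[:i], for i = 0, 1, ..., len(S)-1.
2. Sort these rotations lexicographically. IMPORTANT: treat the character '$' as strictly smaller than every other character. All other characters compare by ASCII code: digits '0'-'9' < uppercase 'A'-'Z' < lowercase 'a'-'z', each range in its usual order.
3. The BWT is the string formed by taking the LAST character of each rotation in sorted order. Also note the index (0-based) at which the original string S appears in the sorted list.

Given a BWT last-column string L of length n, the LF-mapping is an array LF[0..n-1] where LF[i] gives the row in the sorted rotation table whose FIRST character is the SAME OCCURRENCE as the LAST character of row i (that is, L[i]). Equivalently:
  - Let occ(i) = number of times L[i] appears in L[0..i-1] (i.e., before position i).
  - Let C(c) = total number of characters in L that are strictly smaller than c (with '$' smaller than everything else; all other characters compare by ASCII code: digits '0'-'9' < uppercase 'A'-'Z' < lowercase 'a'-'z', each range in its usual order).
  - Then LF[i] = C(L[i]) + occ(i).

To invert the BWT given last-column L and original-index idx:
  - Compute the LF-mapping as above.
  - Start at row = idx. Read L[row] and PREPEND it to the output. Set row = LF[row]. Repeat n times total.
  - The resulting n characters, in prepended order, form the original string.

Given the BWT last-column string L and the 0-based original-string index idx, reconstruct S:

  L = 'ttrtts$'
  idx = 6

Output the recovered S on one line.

LF mapping: 3 4 1 5 6 2 0
Walk LF starting at row 6, prepending L[row]:
  step 1: row=6, L[6]='$', prepend. Next row=LF[6]=0
  step 2: row=0, L[0]='t', prepend. Next row=LF[0]=3
  step 3: row=3, L[3]='t', prepend. Next row=LF[3]=5
  step 4: row=5, L[5]='s', prepend. Next row=LF[5]=2
  step 5: row=2, L[2]='r', prepend. Next row=LF[2]=1
  step 6: row=1, L[1]='t', prepend. Next row=LF[1]=4
  step 7: row=4, L[4]='t', prepend. Next row=LF[4]=6
Reversed output: ttrstt$

Answer: ttrstt$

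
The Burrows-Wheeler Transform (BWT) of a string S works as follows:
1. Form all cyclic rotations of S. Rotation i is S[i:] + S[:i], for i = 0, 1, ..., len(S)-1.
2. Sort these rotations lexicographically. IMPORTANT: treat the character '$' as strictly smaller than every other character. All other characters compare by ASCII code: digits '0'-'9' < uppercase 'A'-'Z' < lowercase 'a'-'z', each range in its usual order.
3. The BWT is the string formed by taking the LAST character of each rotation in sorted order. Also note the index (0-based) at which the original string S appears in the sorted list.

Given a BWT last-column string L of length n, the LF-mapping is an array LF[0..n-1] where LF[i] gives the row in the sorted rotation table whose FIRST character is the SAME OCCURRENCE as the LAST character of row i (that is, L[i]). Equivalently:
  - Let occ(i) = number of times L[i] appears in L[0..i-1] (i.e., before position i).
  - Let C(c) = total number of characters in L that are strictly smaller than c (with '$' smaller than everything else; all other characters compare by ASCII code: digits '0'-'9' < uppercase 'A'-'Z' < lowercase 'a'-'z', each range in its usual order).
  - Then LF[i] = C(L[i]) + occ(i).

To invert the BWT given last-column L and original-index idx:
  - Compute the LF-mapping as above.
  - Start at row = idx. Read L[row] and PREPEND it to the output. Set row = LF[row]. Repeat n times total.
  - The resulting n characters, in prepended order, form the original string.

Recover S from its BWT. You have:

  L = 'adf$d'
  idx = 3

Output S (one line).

Answer: dfda$

Derivation:
LF mapping: 1 2 4 0 3
Walk LF starting at row 3, prepending L[row]:
  step 1: row=3, L[3]='$', prepend. Next row=LF[3]=0
  step 2: row=0, L[0]='a', prepend. Next row=LF[0]=1
  step 3: row=1, L[1]='d', prepend. Next row=LF[1]=2
  step 4: row=2, L[2]='f', prepend. Next row=LF[2]=4
  step 5: row=4, L[4]='d', prepend. Next row=LF[4]=3
Reversed output: dfda$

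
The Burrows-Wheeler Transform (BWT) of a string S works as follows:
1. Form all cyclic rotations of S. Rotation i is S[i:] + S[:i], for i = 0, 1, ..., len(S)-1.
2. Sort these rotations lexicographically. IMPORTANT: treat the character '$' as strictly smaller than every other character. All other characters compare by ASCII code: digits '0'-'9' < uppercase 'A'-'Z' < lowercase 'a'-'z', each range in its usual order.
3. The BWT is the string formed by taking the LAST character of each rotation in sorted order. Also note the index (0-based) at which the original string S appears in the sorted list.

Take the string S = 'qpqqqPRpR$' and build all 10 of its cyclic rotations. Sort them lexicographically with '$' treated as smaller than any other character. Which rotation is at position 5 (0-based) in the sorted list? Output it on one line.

All 10 rotations (rotation i = S[i:]+S[:i]):
  rot[0] = qpqqqPRpR$
  rot[1] = pqqqPRpR$q
  rot[2] = qqqPRpR$qp
  rot[3] = qqPRpR$qpq
  rot[4] = qPRpR$qpqq
  rot[5] = PRpR$qpqqq
  rot[6] = RpR$qpqqqP
  rot[7] = pR$qpqqqPR
  rot[8] = R$qpqqqPRp
  rot[9] = $qpqqqPRpR
Sorted (with $ < everything):
  sorted[0] = $qpqqqPRpR
  sorted[1] = PRpR$qpqqq
  sorted[2] = R$qpqqqPRp
  sorted[3] = RpR$qpqqqP
  sorted[4] = pR$qpqqqPR
  sorted[5] = pqqqPRpR$q
  sorted[6] = qPRpR$qpqq
  sorted[7] = qpqqqPRpR$
  sorted[8] = qqPRpR$qpq
  sorted[9] = qqqPRpR$qp
sorted[5] = pqqqPRpR$q

Answer: pqqqPRpR$q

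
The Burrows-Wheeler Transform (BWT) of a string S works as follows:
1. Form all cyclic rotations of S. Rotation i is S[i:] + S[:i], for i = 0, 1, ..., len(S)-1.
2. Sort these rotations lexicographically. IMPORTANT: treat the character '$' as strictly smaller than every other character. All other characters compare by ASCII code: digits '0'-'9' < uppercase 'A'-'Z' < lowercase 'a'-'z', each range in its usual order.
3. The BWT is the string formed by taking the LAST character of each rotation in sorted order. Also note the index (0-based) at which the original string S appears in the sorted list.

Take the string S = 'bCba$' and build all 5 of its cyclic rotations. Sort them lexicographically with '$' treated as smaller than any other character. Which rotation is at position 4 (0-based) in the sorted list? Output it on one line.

Answer: ba$bC

Derivation:
All 5 rotations (rotation i = S[i:]+S[:i]):
  rot[0] = bCba$
  rot[1] = Cba$b
  rot[2] = ba$bC
  rot[3] = a$bCb
  rot[4] = $bCba
Sorted (with $ < everything):
  sorted[0] = $bCba
  sorted[1] = Cba$b
  sorted[2] = a$bCb
  sorted[3] = bCba$
  sorted[4] = ba$bC
sorted[4] = ba$bC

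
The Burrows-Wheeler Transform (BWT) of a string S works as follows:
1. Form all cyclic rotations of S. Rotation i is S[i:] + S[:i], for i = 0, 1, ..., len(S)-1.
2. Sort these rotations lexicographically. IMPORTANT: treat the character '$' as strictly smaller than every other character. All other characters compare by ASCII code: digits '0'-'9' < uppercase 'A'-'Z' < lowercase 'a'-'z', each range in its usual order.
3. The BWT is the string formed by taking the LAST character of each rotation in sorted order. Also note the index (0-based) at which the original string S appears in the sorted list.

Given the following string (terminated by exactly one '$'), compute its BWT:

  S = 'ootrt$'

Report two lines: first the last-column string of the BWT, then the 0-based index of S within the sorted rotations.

Answer: t$otro
1

Derivation:
All 6 rotations (rotation i = S[i:]+S[:i]):
  rot[0] = ootrt$
  rot[1] = otrt$o
  rot[2] = trt$oo
  rot[3] = rt$oot
  rot[4] = t$ootr
  rot[5] = $ootrt
Sorted (with $ < everything):
  sorted[0] = $ootrt  (last char: 't')
  sorted[1] = ootrt$  (last char: '$')
  sorted[2] = otrt$o  (last char: 'o')
  sorted[3] = rt$oot  (last char: 't')
  sorted[4] = t$ootr  (last char: 'r')
  sorted[5] = trt$oo  (last char: 'o')
Last column: t$otro
Original string S is at sorted index 1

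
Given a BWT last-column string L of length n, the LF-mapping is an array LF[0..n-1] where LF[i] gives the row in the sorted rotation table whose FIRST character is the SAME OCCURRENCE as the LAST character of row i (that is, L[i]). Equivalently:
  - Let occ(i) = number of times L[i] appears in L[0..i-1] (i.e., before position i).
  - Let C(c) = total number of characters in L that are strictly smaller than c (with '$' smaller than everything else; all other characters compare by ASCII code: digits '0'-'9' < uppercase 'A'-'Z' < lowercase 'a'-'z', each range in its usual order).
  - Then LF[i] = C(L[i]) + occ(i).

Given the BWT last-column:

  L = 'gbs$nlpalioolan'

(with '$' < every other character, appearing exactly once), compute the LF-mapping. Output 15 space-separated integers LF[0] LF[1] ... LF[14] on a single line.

Answer: 4 3 14 0 9 6 13 1 7 5 11 12 8 2 10

Derivation:
Char counts: '$':1, 'a':2, 'b':1, 'g':1, 'i':1, 'l':3, 'n':2, 'o':2, 'p':1, 's':1
C (first-col start): C('$')=0, C('a')=1, C('b')=3, C('g')=4, C('i')=5, C('l')=6, C('n')=9, C('o')=11, C('p')=13, C('s')=14
L[0]='g': occ=0, LF[0]=C('g')+0=4+0=4
L[1]='b': occ=0, LF[1]=C('b')+0=3+0=3
L[2]='s': occ=0, LF[2]=C('s')+0=14+0=14
L[3]='$': occ=0, LF[3]=C('$')+0=0+0=0
L[4]='n': occ=0, LF[4]=C('n')+0=9+0=9
L[5]='l': occ=0, LF[5]=C('l')+0=6+0=6
L[6]='p': occ=0, LF[6]=C('p')+0=13+0=13
L[7]='a': occ=0, LF[7]=C('a')+0=1+0=1
L[8]='l': occ=1, LF[8]=C('l')+1=6+1=7
L[9]='i': occ=0, LF[9]=C('i')+0=5+0=5
L[10]='o': occ=0, LF[10]=C('o')+0=11+0=11
L[11]='o': occ=1, LF[11]=C('o')+1=11+1=12
L[12]='l': occ=2, LF[12]=C('l')+2=6+2=8
L[13]='a': occ=1, LF[13]=C('a')+1=1+1=2
L[14]='n': occ=1, LF[14]=C('n')+1=9+1=10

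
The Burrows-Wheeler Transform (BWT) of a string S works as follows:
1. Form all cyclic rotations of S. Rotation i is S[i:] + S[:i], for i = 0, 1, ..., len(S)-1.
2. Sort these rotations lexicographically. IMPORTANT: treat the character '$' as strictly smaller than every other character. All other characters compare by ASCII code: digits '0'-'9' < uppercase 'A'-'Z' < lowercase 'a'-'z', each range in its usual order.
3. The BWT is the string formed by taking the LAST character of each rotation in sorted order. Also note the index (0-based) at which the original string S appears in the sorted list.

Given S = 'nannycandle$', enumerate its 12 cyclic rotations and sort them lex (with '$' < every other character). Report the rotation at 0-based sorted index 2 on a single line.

All 12 rotations (rotation i = S[i:]+S[:i]):
  rot[0] = nannycandle$
  rot[1] = annycandle$n
  rot[2] = nnycandle$na
  rot[3] = nycandle$nan
  rot[4] = ycandle$nann
  rot[5] = candle$nanny
  rot[6] = andle$nannyc
  rot[7] = ndle$nannyca
  rot[8] = dle$nannycan
  rot[9] = le$nannycand
  rot[10] = e$nannycandl
  rot[11] = $nannycandle
Sorted (with $ < everything):
  sorted[0] = $nannycandle
  sorted[1] = andle$nannyc
  sorted[2] = annycandle$n
  sorted[3] = candle$nanny
  sorted[4] = dle$nannycan
  sorted[5] = e$nannycandl
  sorted[6] = le$nannycand
  sorted[7] = nannycandle$
  sorted[8] = ndle$nannyca
  sorted[9] = nnycandle$na
  sorted[10] = nycandle$nan
  sorted[11] = ycandle$nann
sorted[2] = annycandle$n

Answer: annycandle$n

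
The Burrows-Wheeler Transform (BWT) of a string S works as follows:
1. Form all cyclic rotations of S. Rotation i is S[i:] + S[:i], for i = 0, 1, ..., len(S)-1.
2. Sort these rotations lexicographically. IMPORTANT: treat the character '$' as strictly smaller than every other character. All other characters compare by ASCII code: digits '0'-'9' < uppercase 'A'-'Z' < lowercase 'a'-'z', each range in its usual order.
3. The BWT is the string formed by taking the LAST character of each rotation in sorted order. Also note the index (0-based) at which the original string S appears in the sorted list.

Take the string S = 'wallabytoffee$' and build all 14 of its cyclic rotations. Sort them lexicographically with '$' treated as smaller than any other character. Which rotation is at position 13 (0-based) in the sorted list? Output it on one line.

All 14 rotations (rotation i = S[i:]+S[:i]):
  rot[0] = wallabytoffee$
  rot[1] = allabytoffee$w
  rot[2] = llabytoffee$wa
  rot[3] = labytoffee$wal
  rot[4] = abytoffee$wall
  rot[5] = bytoffee$walla
  rot[6] = ytoffee$wallab
  rot[7] = toffee$wallaby
  rot[8] = offee$wallabyt
  rot[9] = ffee$wallabyto
  rot[10] = fee$wallabytof
  rot[11] = ee$wallabytoff
  rot[12] = e$wallabytoffe
  rot[13] = $wallabytoffee
Sorted (with $ < everything):
  sorted[0] = $wallabytoffee
  sorted[1] = abytoffee$wall
  sorted[2] = allabytoffee$w
  sorted[3] = bytoffee$walla
  sorted[4] = e$wallabytoffe
  sorted[5] = ee$wallabytoff
  sorted[6] = fee$wallabytof
  sorted[7] = ffee$wallabyto
  sorted[8] = labytoffee$wal
  sorted[9] = llabytoffee$wa
  sorted[10] = offee$wallabyt
  sorted[11] = toffee$wallaby
  sorted[12] = wallabytoffee$
  sorted[13] = ytoffee$wallab
sorted[13] = ytoffee$wallab

Answer: ytoffee$wallab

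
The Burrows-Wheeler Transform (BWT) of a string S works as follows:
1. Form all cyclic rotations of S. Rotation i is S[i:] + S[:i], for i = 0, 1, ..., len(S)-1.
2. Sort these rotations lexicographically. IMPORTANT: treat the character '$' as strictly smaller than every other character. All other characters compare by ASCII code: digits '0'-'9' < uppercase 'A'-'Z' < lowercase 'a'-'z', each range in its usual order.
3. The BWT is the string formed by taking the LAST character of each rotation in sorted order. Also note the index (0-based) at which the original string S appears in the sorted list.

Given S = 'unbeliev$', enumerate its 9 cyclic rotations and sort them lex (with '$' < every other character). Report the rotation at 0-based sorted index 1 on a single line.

Answer: believ$un

Derivation:
All 9 rotations (rotation i = S[i:]+S[:i]):
  rot[0] = unbeliev$
  rot[1] = nbeliev$u
  rot[2] = believ$un
  rot[3] = eliev$unb
  rot[4] = liev$unbe
  rot[5] = iev$unbel
  rot[6] = ev$unbeli
  rot[7] = v$unbelie
  rot[8] = $unbeliev
Sorted (with $ < everything):
  sorted[0] = $unbeliev
  sorted[1] = believ$un
  sorted[2] = eliev$unb
  sorted[3] = ev$unbeli
  sorted[4] = iev$unbel
  sorted[5] = liev$unbe
  sorted[6] = nbeliev$u
  sorted[7] = unbeliev$
  sorted[8] = v$unbelie
sorted[1] = believ$un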